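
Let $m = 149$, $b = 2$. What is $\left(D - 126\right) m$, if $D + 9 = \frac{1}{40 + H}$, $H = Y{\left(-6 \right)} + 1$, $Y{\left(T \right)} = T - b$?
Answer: $- \frac{663646}{33} \approx -20111.0$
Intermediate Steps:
$Y{\left(T \right)} = -2 + T$ ($Y{\left(T \right)} = T - 2 = -2 + T$)
$H = -7$ ($H = \left(-2 - 6\right) + 1 = -8 + 1 = -7$)
$D = - \frac{296}{33}$ ($D = -9 + \frac{1}{40 - 7} = -9 + \frac{1}{33} = - \frac{296}{33} \approx -8.9697$)
$\left(D - 126\right) m = \left(- \frac{296}{33} - 126\right) 149 = \left(- \frac{4454}{33}\right) 149 = - \frac{663646}{33}$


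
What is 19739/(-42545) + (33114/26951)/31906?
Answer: -8486064874352/18292193096135 ≈ -0.46392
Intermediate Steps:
19739/(-42545) + (33114/26951)/31906 = 19739*(-1/42545) + (33114*(1/26951))*(1/31906) = -19739/42545 + (33114/26951)*(1/31906) = -19739/42545 + 16557/429949303 = -8486064874352/18292193096135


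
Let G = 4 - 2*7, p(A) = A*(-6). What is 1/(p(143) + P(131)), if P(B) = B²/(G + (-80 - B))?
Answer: -221/206779 ≈ -0.0010688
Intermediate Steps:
p(A) = -6*A
G = -10 (G = 4 - 14 = -10)
P(B) = B²/(-90 - B) (P(B) = B²/(-10 + (-80 - B)) = B²/(-90 - B))
1/(p(143) + P(131)) = 1/(-6*143 - 1*131²/(90 + 131)) = 1/(-858 - 1*17161/221) = 1/(-858 - 1*17161*1/221) = 1/(-858 - 17161/221) = 1/(-206779/221) = -221/206779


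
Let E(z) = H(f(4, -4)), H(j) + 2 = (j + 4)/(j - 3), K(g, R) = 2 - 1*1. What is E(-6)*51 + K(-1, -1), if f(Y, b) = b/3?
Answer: -1721/13 ≈ -132.38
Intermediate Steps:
K(g, R) = 1 (K(g, R) = 2 - 1 = 1)
f(Y, b) = b/3 (f(Y, b) = b*(⅓) = b/3)
H(j) = -2 + (4 + j)/(-3 + j) (H(j) = -2 + (j + 4)/(j - 3) = -2 + (4 + j)/(-3 + j))
E(z) = -34/13 (E(z) = (10 - (-4)/3)/(-3 + (⅓)*(-4)) = (10 - 1*(-4/3))/(-3 - 4/3) = (10 + 4/3)/(-13/3) = -3/13*34/3 = -34/13)
E(-6)*51 + K(-1, -1) = -34/13*51 + 1 = -1734/13 + 1 = -1721/13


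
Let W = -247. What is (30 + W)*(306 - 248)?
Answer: -12586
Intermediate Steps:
(30 + W)*(306 - 248) = (30 - 247)*(306 - 248) = -217*58 = -12586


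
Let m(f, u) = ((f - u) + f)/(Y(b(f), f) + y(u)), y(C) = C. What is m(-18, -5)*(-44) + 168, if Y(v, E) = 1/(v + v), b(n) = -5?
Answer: -5072/51 ≈ -99.451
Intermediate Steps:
Y(v, E) = 1/(2*v)
m(f, u) = (-u + 2*f)/(-⅒ + u) (m(f, u) = ((f - u) + f)/((½)/(-5) + u) = (-u + 2*f)/((½)*(-⅕) + u) = (-u + 2*f)/(-⅒ + u))
m(-18, -5)*(-44) + 168 = (10*(-1*(-5) + 2*(-18))/(-1 + 10*(-5)))*(-44) + 168 = (10*(5 - 36)/(-1 - 50))*(-44) + 168 = (10*(-31)/(-51))*(-44) + 168 = (10*(-1/51)*(-31))*(-44) + 168 = (310/51)*(-44) + 168 = -13640/51 + 168 = -5072/51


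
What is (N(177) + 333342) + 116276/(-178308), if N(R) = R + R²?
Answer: 16263800227/44577 ≈ 3.6485e+5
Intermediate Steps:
(N(177) + 333342) + 116276/(-178308) = (177*(1 + 177) + 333342) + 116276/(-178308) = (177*178 + 333342) + 116276*(-1/178308) = (31506 + 333342) - 29069/44577 = 364848 - 29069/44577 = 16263800227/44577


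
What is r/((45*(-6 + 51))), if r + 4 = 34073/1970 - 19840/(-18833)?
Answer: 532377569/75129545250 ≈ 0.0070861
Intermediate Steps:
r = 532377569/37101010 (r = -4 + (34073/1970 - 19840/(-18833)) = -4 + (34073*(1/1970) - 19840*(-1/18833)) = -4 + (34073/1970 + 19840/18833) = -4 + 680781609/37101010 = 532377569/37101010 ≈ 14.349)
r/((45*(-6 + 51))) = 532377569/(37101010*((45*(-6 + 51)))) = 532377569/(37101010*((45*45))) = (532377569/37101010)/2025 = (532377569/37101010)*(1/2025) = 532377569/75129545250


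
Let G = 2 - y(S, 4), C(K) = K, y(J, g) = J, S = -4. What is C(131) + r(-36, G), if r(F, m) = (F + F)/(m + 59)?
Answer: 8443/65 ≈ 129.89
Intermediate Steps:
G = 6 (G = 2 - 1*(-4) = 2 + 4 = 6)
r(F, m) = 2*F/(59 + m) (r(F, m) = (2*F)/(59 + m) = 2*F/(59 + m))
C(131) + r(-36, G) = 131 + 2*(-36)/(59 + 6) = 131 + 2*(-36)/65 = 131 + 2*(-36)*(1/65) = 131 - 72/65 = 8443/65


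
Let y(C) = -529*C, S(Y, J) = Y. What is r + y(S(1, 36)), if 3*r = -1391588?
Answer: -1393175/3 ≈ -4.6439e+5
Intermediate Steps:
r = -1391588/3 (r = (⅓)*(-1391588) = -1391588/3 ≈ -4.6386e+5)
r + y(S(1, 36)) = -1391588/3 - 529*1 = -1391588/3 - 529 = -1393175/3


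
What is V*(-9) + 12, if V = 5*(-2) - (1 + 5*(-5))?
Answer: -114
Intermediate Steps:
V = 14 (V = -10 - (1 - 25) = -10 - 1*(-24) = -10 + 24 = 14)
V*(-9) + 12 = 14*(-9) + 12 = -126 + 12 = -114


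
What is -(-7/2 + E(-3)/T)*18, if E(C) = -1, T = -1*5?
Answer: 297/5 ≈ 59.400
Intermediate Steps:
T = -5
-(-7/2 + E(-3)/T)*18 = -(-7/2 - 1/(-5))*18 = -(-7*½ - 1*(-⅕))*18 = -(-7/2 + ⅕)*18 = -1*(-33/10)*18 = (33/10)*18 = 297/5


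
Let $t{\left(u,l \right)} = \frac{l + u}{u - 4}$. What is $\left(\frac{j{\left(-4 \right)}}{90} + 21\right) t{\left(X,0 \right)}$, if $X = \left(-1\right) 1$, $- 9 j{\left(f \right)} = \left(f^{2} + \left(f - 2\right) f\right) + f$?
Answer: $\frac{943}{225} \approx 4.1911$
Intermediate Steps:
$j{\left(f \right)} = - \frac{f}{9} - \frac{f^{2}}{9} - \frac{f \left(-2 + f\right)}{9}$ ($j{\left(f \right)} = - \frac{\left(f^{2} + \left(f - 2\right) f\right) + f}{9} = - \frac{\left(f^{2} + \left(-2 + f\right) f\right) + f}{9} = - \frac{\left(f^{2} + f \left(-2 + f\right)\right) + f}{9} = - \frac{f + f^{2} + f \left(-2 + f\right)}{9} = - \frac{f}{9} - \frac{f^{2}}{9} - \frac{f \left(-2 + f\right)}{9}$)
$X = -1$
$t{\left(u,l \right)} = \frac{l + u}{-4 + u}$
$\left(\frac{j{\left(-4 \right)}}{90} + 21\right) t{\left(X,0 \right)} = \left(\frac{\frac{1}{9} \left(-4\right) \left(1 - -8\right)}{90} + 21\right) \frac{0 - 1}{-4 - 1} = \left(\frac{1}{9} \left(-4\right) \left(1 + 8\right) \frac{1}{90} + 21\right) \frac{1}{-5} \left(-1\right) = \left(\frac{1}{9} \left(-4\right) 9 \cdot \frac{1}{90} + 21\right) \left(\left(- \frac{1}{5}\right) \left(-1\right)\right) = \left(\left(-4\right) \frac{1}{90} + 21\right) \frac{1}{5} = \left(- \frac{2}{45} + 21\right) \frac{1}{5} = \frac{943}{45} \cdot \frac{1}{5} = \frac{943}{225}$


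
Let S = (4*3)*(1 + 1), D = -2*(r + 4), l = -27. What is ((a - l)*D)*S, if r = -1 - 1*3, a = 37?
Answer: 0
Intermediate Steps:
r = -4 (r = -1 - 3 = -4)
D = 0 (D = -2*(-4 + 4) = -2*0 = 0)
S = 24 (S = 12*2 = 24)
((a - l)*D)*S = ((37 - 1*(-27))*0)*24 = ((37 + 27)*0)*24 = (64*0)*24 = 0*24 = 0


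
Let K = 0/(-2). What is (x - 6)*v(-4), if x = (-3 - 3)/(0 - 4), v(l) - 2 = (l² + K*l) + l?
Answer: -63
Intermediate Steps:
K = 0 (K = 0*(-½) = 0)
v(l) = 2 + l + l² (v(l) = 2 + ((l² + 0*l) + l) = 2 + ((l² + 0) + l) = 2 + (l² + l) = 2 + (l + l²) = 2 + l + l²)
x = 3/2 (x = -6/(-4) = -6*(-¼) = 3/2 ≈ 1.5000)
(x - 6)*v(-4) = (3/2 - 6)*(2 - 4 + (-4)²) = -9*(2 - 4 + 16)/2 = -9/2*14 = -63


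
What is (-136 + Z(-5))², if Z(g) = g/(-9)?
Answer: 1485961/81 ≈ 18345.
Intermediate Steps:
Z(g) = -g/9 (Z(g) = g*(-⅑) = -g/9)
(-136 + Z(-5))² = (-136 - ⅑*(-5))² = (-136 + 5/9)² = (-1219/9)² = 1485961/81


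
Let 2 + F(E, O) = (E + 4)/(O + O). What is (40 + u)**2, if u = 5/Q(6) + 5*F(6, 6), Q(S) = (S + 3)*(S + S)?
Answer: 13653025/11664 ≈ 1170.5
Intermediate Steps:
Q(S) = 2*S*(3 + S) (Q(S) = (3 + S)*(2*S) = 2*S*(3 + S))
F(E, O) = -2 + (4 + E)/(2*O) (F(E, O) = -2 + (E + 4)/(O + O) = -2 + (4 + E)/((2*O)) = -2 + (4 + E)*(1/(2*O)) = -2 + (4 + E)/(2*O))
u = -625/108 (u = 5/((2*6*(3 + 6))) + 5*((1/2)*(4 + 6 - 4*6)/6) = 5/((2*6*9)) + 5*((1/2)*(1/6)*(4 + 6 - 24)) = 5/108 + 5*((1/2)*(1/6)*(-14)) = 5*(1/108) + 5*(-7/6) = 5/108 - 35/6 = -625/108 ≈ -5.7870)
(40 + u)**2 = (40 - 625/108)**2 = (3695/108)**2 = 13653025/11664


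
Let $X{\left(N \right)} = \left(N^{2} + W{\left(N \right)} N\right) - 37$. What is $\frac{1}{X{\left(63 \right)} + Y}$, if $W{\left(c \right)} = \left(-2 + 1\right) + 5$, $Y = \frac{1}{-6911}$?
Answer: $\frac{6911}{28915623} \approx 0.00023901$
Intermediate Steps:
$Y = - \frac{1}{6911} \approx -0.0001447$
$W{\left(c \right)} = 4$ ($W{\left(c \right)} = -1 + 5 = 4$)
$X{\left(N \right)} = -37 + N^{2} + 4 N$ ($X{\left(N \right)} = \left(N^{2} + 4 N\right) - 37 = -37 + N^{2} + 4 N$)
$\frac{1}{X{\left(63 \right)} + Y} = \frac{1}{\left(-37 + 63^{2} + 4 \cdot 63\right) - \frac{1}{6911}} = \frac{1}{\left(-37 + 3969 + 252\right) - \frac{1}{6911}} = \frac{1}{4184 - \frac{1}{6911}} = \frac{1}{\frac{28915623}{6911}} = \frac{6911}{28915623}$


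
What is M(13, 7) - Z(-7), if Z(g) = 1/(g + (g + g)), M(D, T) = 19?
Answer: 400/21 ≈ 19.048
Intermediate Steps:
Z(g) = 1/(3*g) (Z(g) = 1/(g + 2*g) = 1/(3*g))
M(13, 7) - Z(-7) = 19 - 1/(3*(-7)) = 19 - (-1)/(3*7) = 19 - 1*(-1/21) = 19 + 1/21 = 400/21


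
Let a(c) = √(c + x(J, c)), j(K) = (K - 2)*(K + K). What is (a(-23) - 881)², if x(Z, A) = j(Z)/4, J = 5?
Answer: (1762 - I*√62)²/4 ≈ 7.7615e+5 - 6937.0*I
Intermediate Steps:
j(K) = 2*K*(-2 + K) (j(K) = (-2 + K)*(2*K) = 2*K*(-2 + K))
x(Z, A) = Z*(-2 + Z)/2 (x(Z, A) = (2*Z*(-2 + Z))/4 = (2*Z*(-2 + Z))*(¼) = Z*(-2 + Z)/2)
a(c) = √(15/2 + c) (a(c) = √(c + (½)*5*(-2 + 5)) = √(c + (½)*5*3) = √(c + 15/2) = √(15/2 + c))
(a(-23) - 881)² = (√(30 + 4*(-23))/2 - 881)² = (√(30 - 92)/2 - 881)² = (√(-62)/2 - 881)² = ((I*√62)/2 - 881)² = (I*√62/2 - 881)² = (-881 + I*√62/2)²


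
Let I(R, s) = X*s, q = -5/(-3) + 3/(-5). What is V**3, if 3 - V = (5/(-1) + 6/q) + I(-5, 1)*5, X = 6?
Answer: -10793861/512 ≈ -21082.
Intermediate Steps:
q = 16/15 (q = -5*(-1/3) + 3*(-1/5) = 5/3 - 3/5 = 16/15 ≈ 1.0667)
I(R, s) = 6*s
V = -221/8 (V = 3 - ((5/(-1) + 6/(16/15)) + (6*1)*5) = 3 - ((5*(-1) + 6*(15/16)) + 6*5) = 3 - ((-5 + 45/8) + 30) = 3 - (5/8 + 30) = 3 - 1*245/8 = 3 - 245/8 = -221/8 ≈ -27.625)
V**3 = (-221/8)**3 = -10793861/512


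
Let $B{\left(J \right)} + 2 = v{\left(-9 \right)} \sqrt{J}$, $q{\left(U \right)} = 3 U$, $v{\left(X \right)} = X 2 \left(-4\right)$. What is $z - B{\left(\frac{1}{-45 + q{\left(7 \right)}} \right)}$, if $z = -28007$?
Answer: $-28005 - 6 i \sqrt{6} \approx -28005.0 - 14.697 i$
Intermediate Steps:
$v{\left(X \right)} = - 8 X$ ($v{\left(X \right)} = 2 X \left(-4\right) = - 8 X$)
$B{\left(J \right)} = -2 + 72 \sqrt{J}$ ($B{\left(J \right)} = -2 + \left(-8\right) \left(-9\right) \sqrt{J} = -2 + 72 \sqrt{J}$)
$z - B{\left(\frac{1}{-45 + q{\left(7 \right)}} \right)} = -28007 - \left(-2 + 72 \sqrt{\frac{1}{-45 + 3 \cdot 7}}\right) = -28007 - \left(-2 + 72 \sqrt{\frac{1}{-45 + 21}}\right) = -28007 - \left(-2 + 72 \sqrt{\frac{1}{-24}}\right) = -28007 - \left(-2 + 72 \sqrt{- \frac{1}{24}}\right) = -28007 - \left(-2 + 72 \frac{i \sqrt{6}}{12}\right) = -28007 - \left(-2 + 6 i \sqrt{6}\right) = -28007 + \left(2 - 6 i \sqrt{6}\right) = -28005 - 6 i \sqrt{6}$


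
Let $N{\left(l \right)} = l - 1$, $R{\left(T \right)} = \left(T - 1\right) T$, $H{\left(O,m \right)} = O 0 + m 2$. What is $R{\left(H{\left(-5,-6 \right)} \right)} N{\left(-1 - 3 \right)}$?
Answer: $-780$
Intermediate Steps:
$H{\left(O,m \right)} = 2 m$ ($H{\left(O,m \right)} = 0 + 2 m = 2 m$)
$R{\left(T \right)} = T \left(-1 + T\right)$ ($R{\left(T \right)} = \left(-1 + T\right) T = T \left(-1 + T\right)$)
$N{\left(l \right)} = -1 + l$ ($N{\left(l \right)} = l - 1 = -1 + l$)
$R{\left(H{\left(-5,-6 \right)} \right)} N{\left(-1 - 3 \right)} = 2 \left(-6\right) \left(-1 + 2 \left(-6\right)\right) \left(-1 - 4\right) = - 12 \left(-1 - 12\right) \left(-1 - 4\right) = \left(-12\right) \left(-13\right) \left(-1 - 4\right) = 156 \left(-5\right) = -780$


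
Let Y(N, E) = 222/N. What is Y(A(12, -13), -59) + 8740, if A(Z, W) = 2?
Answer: 8851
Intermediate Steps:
Y(A(12, -13), -59) + 8740 = 222/2 + 8740 = 222*(1/2) + 8740 = 111 + 8740 = 8851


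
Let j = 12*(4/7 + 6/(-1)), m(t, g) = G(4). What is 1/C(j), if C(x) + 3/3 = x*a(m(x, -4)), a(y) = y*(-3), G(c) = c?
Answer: 7/5465 ≈ 0.0012809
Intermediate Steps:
m(t, g) = 4
a(y) = -3*y
j = -456/7 (j = 12*(4*(⅐) + 6*(-1)) = 12*(4/7 - 6) = 12*(-38/7) = -456/7 ≈ -65.143)
C(x) = -1 - 12*x (C(x) = -1 + x*(-3*4) = -1 + x*(-12) = -1 - 12*x)
1/C(j) = 1/(-1 - 12*(-456/7)) = 1/(-1 + 5472/7) = 1/(5465/7) = 7/5465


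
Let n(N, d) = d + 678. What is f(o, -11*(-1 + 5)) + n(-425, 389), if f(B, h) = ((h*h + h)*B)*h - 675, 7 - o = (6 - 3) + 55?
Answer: 4246040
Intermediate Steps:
n(N, d) = 678 + d
o = -51 (o = 7 - ((6 - 3) + 55) = 7 - (3 + 55) = 7 - 1*58 = 7 - 58 = -51)
f(B, h) = -675 + B*h*(h + h**2) (f(B, h) = ((h**2 + h)*B)*h - 675 = ((h + h**2)*B)*h - 675 = (B*(h + h**2))*h - 675 = B*h*(h + h**2) - 675 = -675 + B*h*(h + h**2))
f(o, -11*(-1 + 5)) + n(-425, 389) = (-675 - 51*121*(-1 + 5)**2 - 51*(-1331*(-1 + 5)**3)) + (678 + 389) = (-675 - 51*(-11*4)**2 - 51*(-11*4)**3) + 1067 = (-675 - 51*(-44)**2 - 51*(-44)**3) + 1067 = (-675 - 51*1936 - 51*(-85184)) + 1067 = (-675 - 98736 + 4344384) + 1067 = 4244973 + 1067 = 4246040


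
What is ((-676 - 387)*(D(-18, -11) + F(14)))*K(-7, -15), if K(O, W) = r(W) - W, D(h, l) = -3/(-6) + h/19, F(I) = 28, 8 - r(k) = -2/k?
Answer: -127248541/190 ≈ -6.6973e+5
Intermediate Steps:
r(k) = 8 + 2/k (r(k) = 8 - (-2)/k = 8 + 2/k)
D(h, l) = 1/2 + h/19 (D(h, l) = -3*(-1/6) + h*(1/19) = 1/2 + h/19)
K(O, W) = 8 - W + 2/W (K(O, W) = (8 + 2/W) - W = 8 - W + 2/W)
((-676 - 387)*(D(-18, -11) + F(14)))*K(-7, -15) = ((-676 - 387)*((1/2 + (1/19)*(-18)) + 28))*(8 - 1*(-15) + 2/(-15)) = (-1063*((1/2 - 18/19) + 28))*(8 + 15 + 2*(-1/15)) = (-1063*(-17/38 + 28))*(8 + 15 - 2/15) = -1063*1047/38*(343/15) = -1112961/38*343/15 = -127248541/190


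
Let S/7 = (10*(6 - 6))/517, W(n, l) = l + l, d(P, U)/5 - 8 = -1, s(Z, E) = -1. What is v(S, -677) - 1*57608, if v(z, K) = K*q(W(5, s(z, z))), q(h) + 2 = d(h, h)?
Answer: -79949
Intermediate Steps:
d(P, U) = 35 (d(P, U) = 40 + 5*(-1) = 40 - 5 = 35)
W(n, l) = 2*l
q(h) = 33 (q(h) = -2 + 35 = 33)
S = 0 (S = 7*((10*(6 - 6))/517) = 7*((10*0)*(1/517)) = 7*(0*(1/517)) = 7*0 = 0)
v(z, K) = 33*K (v(z, K) = K*33 = 33*K)
v(S, -677) - 1*57608 = 33*(-677) - 1*57608 = -22341 - 57608 = -79949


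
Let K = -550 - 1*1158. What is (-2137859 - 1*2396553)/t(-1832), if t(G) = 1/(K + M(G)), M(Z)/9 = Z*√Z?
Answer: 7744775696 + 149526770112*I*√458 ≈ 7.7448e+9 + 3.2e+12*I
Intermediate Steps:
K = -1708 (K = -550 - 1158 = -1708)
M(Z) = 9*Z^(3/2) (M(Z) = 9*(Z*√Z) = 9*Z^(3/2))
t(G) = 1/(-1708 + 9*G^(3/2))
(-2137859 - 1*2396553)/t(-1832) = (-2137859 - 1*2396553)/(1/(-1708 + 9*(-1832)^(3/2))) = (-2137859 - 2396553)/(1/(-1708 + 9*(-3664*I*√458))) = -(-7744775696 - 149526770112*I*√458) = -4534412*(-1708 - 32976*I*√458) = 7744775696 + 149526770112*I*√458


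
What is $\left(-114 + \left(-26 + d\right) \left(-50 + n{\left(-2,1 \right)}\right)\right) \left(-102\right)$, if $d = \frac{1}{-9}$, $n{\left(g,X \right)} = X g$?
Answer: $- \frac{380596}{3} \approx -1.2687 \cdot 10^{5}$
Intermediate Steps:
$d = - \frac{1}{9} \approx -0.11111$
$\left(-114 + \left(-26 + d\right) \left(-50 + n{\left(-2,1 \right)}\right)\right) \left(-102\right) = \left(-114 + \left(-26 - \frac{1}{9}\right) \left(-50 + 1 \left(-2\right)\right)\right) \left(-102\right) = \left(-114 - \frac{235 \left(-50 - 2\right)}{9}\right) \left(-102\right) = \left(-114 - - \frac{12220}{9}\right) \left(-102\right) = \left(-114 + \frac{12220}{9}\right) \left(-102\right) = \frac{11194}{9} \left(-102\right) = - \frac{380596}{3}$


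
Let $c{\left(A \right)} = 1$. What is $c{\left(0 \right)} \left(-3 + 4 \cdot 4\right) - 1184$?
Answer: $-1171$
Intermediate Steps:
$c{\left(0 \right)} \left(-3 + 4 \cdot 4\right) - 1184 = 1 \left(-3 + 4 \cdot 4\right) - 1184 = 1 \left(-3 + 16\right) - 1184 = 1 \cdot 13 - 1184 = 13 - 1184 = -1171$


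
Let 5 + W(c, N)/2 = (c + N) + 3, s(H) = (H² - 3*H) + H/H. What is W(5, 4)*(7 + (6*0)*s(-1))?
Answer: 98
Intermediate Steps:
s(H) = 1 + H² - 3*H (s(H) = (H² - 3*H) + 1 = 1 + H² - 3*H)
W(c, N) = -4 + 2*N + 2*c (W(c, N) = -10 + 2*((c + N) + 3) = -10 + 2*((N + c) + 3) = -10 + 2*(3 + N + c) = -10 + (6 + 2*N + 2*c) = -4 + 2*N + 2*c)
W(5, 4)*(7 + (6*0)*s(-1)) = (-4 + 2*4 + 2*5)*(7 + (6*0)*(1 + (-1)² - 3*(-1))) = (-4 + 8 + 10)*(7 + 0*(1 + 1 + 3)) = 14*(7 + 0*5) = 14*(7 + 0) = 14*7 = 98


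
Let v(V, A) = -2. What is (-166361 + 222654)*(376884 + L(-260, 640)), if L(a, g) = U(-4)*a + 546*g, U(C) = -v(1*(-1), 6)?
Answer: 40857684572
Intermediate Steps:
U(C) = 2 (U(C) = -1*(-2) = 2)
L(a, g) = 2*a + 546*g
(-166361 + 222654)*(376884 + L(-260, 640)) = (-166361 + 222654)*(376884 + (2*(-260) + 546*640)) = 56293*(376884 + (-520 + 349440)) = 56293*(376884 + 348920) = 56293*725804 = 40857684572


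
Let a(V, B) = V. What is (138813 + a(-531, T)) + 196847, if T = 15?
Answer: 335129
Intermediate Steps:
(138813 + a(-531, T)) + 196847 = (138813 - 531) + 196847 = 138282 + 196847 = 335129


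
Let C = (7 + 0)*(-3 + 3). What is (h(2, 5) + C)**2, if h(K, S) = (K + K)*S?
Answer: 400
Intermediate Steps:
h(K, S) = 2*K*S (h(K, S) = (2*K)*S = 2*K*S)
C = 0 (C = 7*0 = 0)
(h(2, 5) + C)**2 = (2*2*5 + 0)**2 = (20 + 0)**2 = 20**2 = 400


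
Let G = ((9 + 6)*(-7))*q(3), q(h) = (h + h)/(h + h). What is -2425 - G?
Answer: -2320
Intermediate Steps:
q(h) = 1 (q(h) = (2*h)/((2*h)) = (2*h)*(1/(2*h)) = 1)
G = -105 (G = ((9 + 6)*(-7))*1 = (15*(-7))*1 = -105*1 = -105)
-2425 - G = -2425 - 1*(-105) = -2425 + 105 = -2320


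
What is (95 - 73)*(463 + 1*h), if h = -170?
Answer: 6446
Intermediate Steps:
(95 - 73)*(463 + 1*h) = (95 - 73)*(463 + 1*(-170)) = 22*(463 - 170) = 22*293 = 6446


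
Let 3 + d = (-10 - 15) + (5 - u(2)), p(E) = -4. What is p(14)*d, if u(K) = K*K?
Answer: 108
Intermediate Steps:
u(K) = K²
d = -27 (d = -3 + ((-10 - 15) + (5 - 1*2²)) = -3 + (-25 + (5 - 1*4)) = -3 + (-25 + (5 - 4)) = -3 + (-25 + 1) = -3 - 24 = -27)
p(14)*d = -4*(-27) = 108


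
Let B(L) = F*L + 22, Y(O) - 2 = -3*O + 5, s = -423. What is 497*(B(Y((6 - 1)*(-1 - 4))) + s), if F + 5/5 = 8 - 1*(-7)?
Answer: 371259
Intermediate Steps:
F = 14 (F = -1 + (8 - 1*(-7)) = -1 + (8 + 7) = -1 + 15 = 14)
Y(O) = 7 - 3*O (Y(O) = 2 + (-3*O + 5) = 2 + (5 - 3*O) = 7 - 3*O)
B(L) = 22 + 14*L (B(L) = 14*L + 22 = 22 + 14*L)
497*(B(Y((6 - 1)*(-1 - 4))) + s) = 497*((22 + 14*(7 - 3*(6 - 1)*(-1 - 4))) - 423) = 497*((22 + 14*(7 - 15*(-5))) - 423) = 497*((22 + 14*(7 - 3*(-25))) - 423) = 497*((22 + 14*(7 + 75)) - 423) = 497*((22 + 14*82) - 423) = 497*((22 + 1148) - 423) = 497*(1170 - 423) = 497*747 = 371259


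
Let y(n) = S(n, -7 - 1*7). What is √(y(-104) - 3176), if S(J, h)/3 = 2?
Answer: I*√3170 ≈ 56.303*I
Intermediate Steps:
S(J, h) = 6 (S(J, h) = 3*2 = 6)
y(n) = 6
√(y(-104) - 3176) = √(6 - 3176) = √(-3170) = I*√3170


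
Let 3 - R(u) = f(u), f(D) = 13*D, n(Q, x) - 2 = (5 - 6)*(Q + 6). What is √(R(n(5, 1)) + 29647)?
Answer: 17*√103 ≈ 172.53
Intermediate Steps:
n(Q, x) = -4 - Q (n(Q, x) = 2 + (5 - 6)*(Q + 6) = 2 - (6 + Q) = 2 + (-6 - Q) = -4 - Q)
R(u) = 3 - 13*u
√(R(n(5, 1)) + 29647) = √((3 - 13*(-4 - 1*5)) + 29647) = √((3 - 13*(-4 - 5)) + 29647) = √((3 - 13*(-9)) + 29647) = √((3 + 117) + 29647) = √(120 + 29647) = √29767 = 17*√103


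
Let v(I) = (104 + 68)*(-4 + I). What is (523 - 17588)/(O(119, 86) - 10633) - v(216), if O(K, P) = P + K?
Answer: -380229527/10428 ≈ -36462.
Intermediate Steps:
O(K, P) = K + P
v(I) = -688 + 172*I (v(I) = 172*(-4 + I) = -688 + 172*I)
(523 - 17588)/(O(119, 86) - 10633) - v(216) = (523 - 17588)/((119 + 86) - 10633) - (-688 + 172*216) = -17065/(205 - 10633) - (-688 + 37152) = -17065/(-10428) - 1*36464 = -17065*(-1/10428) - 36464 = 17065/10428 - 36464 = -380229527/10428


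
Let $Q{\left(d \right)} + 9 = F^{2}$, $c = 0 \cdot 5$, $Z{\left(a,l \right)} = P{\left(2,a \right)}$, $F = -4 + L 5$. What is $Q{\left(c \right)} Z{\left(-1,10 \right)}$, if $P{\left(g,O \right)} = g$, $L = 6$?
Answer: $1334$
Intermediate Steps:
$F = 26$ ($F = -4 + 6 \cdot 5 = -4 + 30 = 26$)
$Z{\left(a,l \right)} = 2$
$c = 0$
$Q{\left(d \right)} = 667$ ($Q{\left(d \right)} = -9 + 26^{2} = -9 + 676 = 667$)
$Q{\left(c \right)} Z{\left(-1,10 \right)} = 667 \cdot 2 = 1334$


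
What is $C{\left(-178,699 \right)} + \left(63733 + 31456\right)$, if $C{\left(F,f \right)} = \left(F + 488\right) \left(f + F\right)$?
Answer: $256699$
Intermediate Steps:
$C{\left(F,f \right)} = \left(488 + F\right) \left(F + f\right)$
$C{\left(-178,699 \right)} + \left(63733 + 31456\right) = \left(\left(-178\right)^{2} + 488 \left(-178\right) + 488 \cdot 699 - 124422\right) + \left(63733 + 31456\right) = \left(31684 - 86864 + 341112 - 124422\right) + 95189 = 161510 + 95189 = 256699$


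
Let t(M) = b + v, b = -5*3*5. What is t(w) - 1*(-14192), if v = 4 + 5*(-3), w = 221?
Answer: 14106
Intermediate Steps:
b = -75 (b = -15*5 = -75)
v = -11 (v = 4 - 15 = -11)
t(M) = -86 (t(M) = -75 - 11 = -86)
t(w) - 1*(-14192) = -86 - 1*(-14192) = -86 + 14192 = 14106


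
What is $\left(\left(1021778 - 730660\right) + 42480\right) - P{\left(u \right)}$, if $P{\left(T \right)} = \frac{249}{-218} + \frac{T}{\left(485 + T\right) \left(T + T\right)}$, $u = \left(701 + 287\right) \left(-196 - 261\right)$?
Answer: $\frac{16400527463056}{49162379} \approx 3.336 \cdot 10^{5}$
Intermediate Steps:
$u = -451516$ ($u = 988 \left(-457\right) = -451516$)
$P{\left(T \right)} = - \frac{249}{218} + \frac{1}{2 \left(485 + T\right)}$ ($P{\left(T \right)} = 249 \left(- \frac{1}{218}\right) + \frac{T}{\left(485 + T\right) 2 T} = - \frac{249}{218} + \frac{T}{2 T \left(485 + T\right)} = - \frac{249}{218} + T \frac{1}{2 T \left(485 + T\right)} = - \frac{249}{218} + \frac{1}{2 \left(485 + T\right)}$)
$\left(\left(1021778 - 730660\right) + 42480\right) - P{\left(u \right)} = \left(\left(1021778 - 730660\right) + 42480\right) - \frac{-120656 - -112427484}{218 \left(485 - 451516\right)} = \left(291118 + 42480\right) - \frac{-120656 + 112427484}{218 \left(-451031\right)} = 333598 - \frac{1}{218} \left(- \frac{1}{451031}\right) 112306828 = 333598 - - \frac{56153414}{49162379} = 333598 + \frac{56153414}{49162379} = \frac{16400527463056}{49162379}$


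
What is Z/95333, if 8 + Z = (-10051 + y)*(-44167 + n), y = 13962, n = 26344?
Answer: -69705761/95333 ≈ -731.18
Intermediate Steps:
Z = -69705761 (Z = -8 + (-10051 + 13962)*(-44167 + 26344) = -8 + 3911*(-17823) = -8 - 69705753 = -69705761)
Z/95333 = -69705761/95333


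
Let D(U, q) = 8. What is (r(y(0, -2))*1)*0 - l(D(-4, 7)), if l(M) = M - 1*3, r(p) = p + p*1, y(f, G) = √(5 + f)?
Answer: -5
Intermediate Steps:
r(p) = 2*p (r(p) = p + p = 2*p)
l(M) = -3 + M (l(M) = M - 3 = -3 + M)
(r(y(0, -2))*1)*0 - l(D(-4, 7)) = ((2*√(5 + 0))*1)*0 - (-3 + 8) = ((2*√5)*1)*0 - 1*5 = (2*√5)*0 - 5 = 0 - 5 = -5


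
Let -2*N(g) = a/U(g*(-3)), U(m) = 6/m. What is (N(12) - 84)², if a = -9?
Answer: 12321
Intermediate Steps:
N(g) = -9*g/4 (N(g) = -(-9)/(2*(6/((g*(-3))))) = -(-9)/(2*(6/((-3*g)))) = -(-9)/(2*(6*(-1/(3*g)))) = -(-9)/(2*((-2/g))) = -(-9)*(-g/2)/2 = -9*g/4)
(N(12) - 84)² = (-9/4*12 - 84)² = (-27 - 84)² = (-111)² = 12321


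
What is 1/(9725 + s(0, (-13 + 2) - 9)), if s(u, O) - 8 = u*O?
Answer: 1/9733 ≈ 0.00010274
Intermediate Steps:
s(u, O) = 8 + O*u (s(u, O) = 8 + u*O = 8 + O*u)
1/(9725 + s(0, (-13 + 2) - 9)) = 1/(9725 + (8 + ((-13 + 2) - 9)*0)) = 1/(9725 + (8 + (-11 - 9)*0)) = 1/(9725 + (8 - 20*0)) = 1/(9725 + (8 + 0)) = 1/(9725 + 8) = 1/9733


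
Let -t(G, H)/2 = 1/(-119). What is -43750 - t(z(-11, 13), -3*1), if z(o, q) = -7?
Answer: -5206252/119 ≈ -43750.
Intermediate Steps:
t(G, H) = 2/119 (t(G, H) = -2/(-119) = -2*(-1/119) = 2/119)
-43750 - t(z(-11, 13), -3*1) = -43750 - 1*2/119 = -43750 - 2/119 = -5206252/119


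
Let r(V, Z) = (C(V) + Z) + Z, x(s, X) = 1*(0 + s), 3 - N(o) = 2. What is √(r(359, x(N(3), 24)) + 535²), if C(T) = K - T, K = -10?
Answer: 3*√31762 ≈ 534.66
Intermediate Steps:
N(o) = 1 (N(o) = 3 - 1*2 = 3 - 2 = 1)
x(s, X) = s (x(s, X) = 1*s = s)
C(T) = -10 - T
r(V, Z) = -10 - V + 2*Z (r(V, Z) = ((-10 - V) + Z) + Z = (-10 + Z - V) + Z = -10 - V + 2*Z)
√(r(359, x(N(3), 24)) + 535²) = √((-10 - 1*359 + 2*1) + 535²) = √((-10 - 359 + 2) + 286225) = √(-367 + 286225) = √285858 = 3*√31762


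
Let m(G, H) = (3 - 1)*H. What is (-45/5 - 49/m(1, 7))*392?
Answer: -4900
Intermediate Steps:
m(G, H) = 2*H
(-45/5 - 49/m(1, 7))*392 = (-45/5 - 49/(2*7))*392 = (-45*⅕ - 49/14)*392 = (-9 - 49*1/14)*392 = (-9 - 7/2)*392 = -25/2*392 = -4900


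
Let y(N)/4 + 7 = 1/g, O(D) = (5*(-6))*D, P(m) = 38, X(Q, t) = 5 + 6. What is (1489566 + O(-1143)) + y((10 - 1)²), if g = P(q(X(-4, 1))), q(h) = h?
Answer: 28952734/19 ≈ 1.5238e+6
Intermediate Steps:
X(Q, t) = 11
g = 38
O(D) = -30*D
y(N) = -530/19 (y(N) = -28 + 4/38 = -28 + 4*(1/38) = -28 + 2/19 = -530/19)
(1489566 + O(-1143)) + y((10 - 1)²) = (1489566 - 30*(-1143)) - 530/19 = (1489566 + 34290) - 530/19 = 1523856 - 530/19 = 28952734/19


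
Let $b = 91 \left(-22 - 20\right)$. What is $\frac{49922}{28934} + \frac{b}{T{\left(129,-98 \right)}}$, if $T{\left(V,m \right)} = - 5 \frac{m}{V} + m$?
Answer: $\frac{75878641}{1793908} \approx 42.298$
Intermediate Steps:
$b = -3822$ ($b = 91 \left(-42\right) = -3822$)
$T{\left(V,m \right)} = m - \frac{5 m}{V}$ ($T{\left(V,m \right)} = - \frac{5 m}{V} + m = m - \frac{5 m}{V}$)
$\frac{49922}{28934} + \frac{b}{T{\left(129,-98 \right)}} = \frac{49922}{28934} - \frac{3822}{\left(-98\right) \frac{1}{129} \left(-5 + 129\right)} = 49922 \cdot \frac{1}{28934} - \frac{3822}{\left(-98\right) \frac{1}{129} \cdot 124} = \frac{24961}{14467} - \frac{3822}{- \frac{12152}{129}} = \frac{24961}{14467} - - \frac{5031}{124} = \frac{24961}{14467} + \frac{5031}{124} = \frac{75878641}{1793908}$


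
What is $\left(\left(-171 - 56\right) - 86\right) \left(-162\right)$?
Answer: $50706$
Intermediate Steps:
$\left(\left(-171 - 56\right) - 86\right) \left(-162\right) = \left(-227 - 86\right) \left(-162\right) = \left(-313\right) \left(-162\right) = 50706$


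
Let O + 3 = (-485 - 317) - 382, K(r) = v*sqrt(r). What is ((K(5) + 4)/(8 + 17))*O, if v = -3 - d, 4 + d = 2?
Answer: -4748/25 + 1187*sqrt(5)/25 ≈ -83.751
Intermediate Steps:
d = -2 (d = -4 + 2 = -2)
v = -1 (v = -3 - 1*(-2) = -3 + 2 = -1)
K(r) = -sqrt(r)
O = -1187 (O = -3 + ((-485 - 317) - 382) = -3 + (-802 - 382) = -3 - 1184 = -1187)
((K(5) + 4)/(8 + 17))*O = ((-sqrt(5) + 4)/(8 + 17))*(-1187) = ((4 - sqrt(5))/25)*(-1187) = ((4 - sqrt(5))*(1/25))*(-1187) = (4/25 - sqrt(5)/25)*(-1187) = -4748/25 + 1187*sqrt(5)/25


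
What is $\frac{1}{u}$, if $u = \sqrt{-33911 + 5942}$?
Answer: $- \frac{i \sqrt{27969}}{27969} \approx - 0.0059795 i$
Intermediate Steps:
$u = i \sqrt{27969}$ ($u = \sqrt{-27969} = i \sqrt{27969} \approx 167.24 i$)
$\frac{1}{u} = \frac{1}{i \sqrt{27969}} = - \frac{i \sqrt{27969}}{27969}$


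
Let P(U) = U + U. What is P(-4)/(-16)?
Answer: ½ ≈ 0.50000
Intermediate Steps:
P(U) = 2*U
P(-4)/(-16) = (2*(-4))/(-16) = -1/16*(-8) = ½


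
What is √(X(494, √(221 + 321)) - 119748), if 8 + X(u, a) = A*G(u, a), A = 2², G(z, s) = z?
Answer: 2*I*√29445 ≈ 343.19*I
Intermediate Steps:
A = 4
X(u, a) = -8 + 4*u
√(X(494, √(221 + 321)) - 119748) = √((-8 + 4*494) - 119748) = √((-8 + 1976) - 119748) = √(1968 - 119748) = √(-117780) = 2*I*√29445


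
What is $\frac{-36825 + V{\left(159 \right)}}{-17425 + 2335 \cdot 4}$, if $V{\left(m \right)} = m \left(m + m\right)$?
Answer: $- \frac{4579}{2695} \approx -1.6991$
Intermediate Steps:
$V{\left(m \right)} = 2 m^{2}$ ($V{\left(m \right)} = m 2 m = 2 m^{2}$)
$\frac{-36825 + V{\left(159 \right)}}{-17425 + 2335 \cdot 4} = \frac{-36825 + 2 \cdot 159^{2}}{-17425 + 2335 \cdot 4} = \frac{-36825 + 2 \cdot 25281}{-17425 + 9340} = \frac{-36825 + 50562}{-8085} = 13737 \left(- \frac{1}{8085}\right) = - \frac{4579}{2695}$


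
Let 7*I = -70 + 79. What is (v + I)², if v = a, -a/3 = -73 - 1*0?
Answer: 2377764/49 ≈ 48526.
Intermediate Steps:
I = 9/7 (I = (-70 + 79)/7 = (⅐)*9 = 9/7 ≈ 1.2857)
a = 219 (a = -3*(-73 - 1*0) = -3*(-73 + 0) = -3*(-73) = 219)
v = 219
(v + I)² = (219 + 9/7)² = (1542/7)² = 2377764/49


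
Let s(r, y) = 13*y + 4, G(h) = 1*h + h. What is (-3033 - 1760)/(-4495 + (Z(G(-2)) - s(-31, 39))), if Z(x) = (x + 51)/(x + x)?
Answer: 38344/40095 ≈ 0.95633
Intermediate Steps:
G(h) = 2*h (G(h) = h + h = 2*h)
Z(x) = (51 + x)/(2*x) (Z(x) = (51 + x)/((2*x)) = (51 + x)*(1/(2*x)) = (51 + x)/(2*x))
s(r, y) = 4 + 13*y
(-3033 - 1760)/(-4495 + (Z(G(-2)) - s(-31, 39))) = (-3033 - 1760)/(-4495 + ((51 + 2*(-2))/(2*((2*(-2)))) - (4 + 13*39))) = -4793/(-4495 + ((1/2)*(51 - 4)/(-4) - (4 + 507))) = -4793/(-4495 + ((1/2)*(-1/4)*47 - 1*511)) = -4793/(-4495 + (-47/8 - 511)) = -4793/(-4495 - 4135/8) = -4793/(-40095/8) = -4793*(-8/40095) = 38344/40095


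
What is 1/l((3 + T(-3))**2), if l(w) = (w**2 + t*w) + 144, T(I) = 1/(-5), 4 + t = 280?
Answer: 625/1480816 ≈ 0.00042206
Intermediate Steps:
t = 276 (t = -4 + 280 = 276)
T(I) = -1/5
l(w) = 144 + w**2 + 276*w (l(w) = (w**2 + 276*w) + 144 = 144 + w**2 + 276*w)
1/l((3 + T(-3))**2) = 1/(144 + ((3 - 1/5)**2)**2 + 276*(3 - 1/5)**2) = 1/(144 + ((14/5)**2)**2 + 276*(14/5)**2) = 1/(144 + (196/25)**2 + 276*(196/25)) = 1/(144 + 38416/625 + 54096/25) = 1/(1480816/625) = 625/1480816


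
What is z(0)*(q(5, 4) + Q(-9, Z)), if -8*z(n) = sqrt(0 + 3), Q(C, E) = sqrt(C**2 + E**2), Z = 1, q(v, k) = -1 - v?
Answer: sqrt(3)*(6 - sqrt(82))/8 ≈ -0.66151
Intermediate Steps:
z(n) = -sqrt(3)/8 (z(n) = -sqrt(0 + 3)/8 = -sqrt(3)/8)
z(0)*(q(5, 4) + Q(-9, Z)) = (-sqrt(3)/8)*((-1 - 1*5) + sqrt((-9)**2 + 1**2)) = (-sqrt(3)/8)*((-1 - 5) + sqrt(81 + 1)) = (-sqrt(3)/8)*(-6 + sqrt(82)) = -sqrt(3)*(-6 + sqrt(82))/8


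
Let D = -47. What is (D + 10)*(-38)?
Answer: 1406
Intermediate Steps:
(D + 10)*(-38) = (-47 + 10)*(-38) = -37*(-38) = 1406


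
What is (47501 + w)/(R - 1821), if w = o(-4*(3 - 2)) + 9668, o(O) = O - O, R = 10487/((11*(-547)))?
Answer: -343985873/10967444 ≈ -31.364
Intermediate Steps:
R = -10487/6017 (R = 10487/(-6017) = 10487*(-1/6017) = -10487/6017 ≈ -1.7429)
o(O) = 0
w = 9668 (w = 0 + 9668 = 9668)
(47501 + w)/(R - 1821) = (47501 + 9668)/(-10487/6017 - 1821) = 57169/(-10967444/6017) = 57169*(-6017/10967444) = -343985873/10967444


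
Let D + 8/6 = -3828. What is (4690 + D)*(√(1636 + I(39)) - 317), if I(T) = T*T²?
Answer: -818494/3 + 2582*√60955/3 ≈ -60341.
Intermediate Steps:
I(T) = T³
D = -11488/3 (D = -4/3 - 3828 = -11488/3 ≈ -3829.3)
(4690 + D)*(√(1636 + I(39)) - 317) = (4690 - 11488/3)*(√(1636 + 39³) - 317) = 2582*(√(1636 + 59319) - 317)/3 = 2582*(√60955 - 317)/3 = 2582*(-317 + √60955)/3 = -818494/3 + 2582*√60955/3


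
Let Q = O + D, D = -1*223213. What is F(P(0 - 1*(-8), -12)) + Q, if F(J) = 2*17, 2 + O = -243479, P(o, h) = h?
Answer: -466660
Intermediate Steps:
O = -243481 (O = -2 - 243479 = -243481)
F(J) = 34
D = -223213
Q = -466694 (Q = -243481 - 223213 = -466694)
F(P(0 - 1*(-8), -12)) + Q = 34 - 466694 = -466660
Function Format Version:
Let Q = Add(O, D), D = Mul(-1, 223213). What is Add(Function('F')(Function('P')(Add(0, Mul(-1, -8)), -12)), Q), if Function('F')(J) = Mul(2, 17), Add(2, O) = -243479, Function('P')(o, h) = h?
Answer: -466660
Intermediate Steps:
O = -243481 (O = Add(-2, -243479) = -243481)
Function('F')(J) = 34
D = -223213
Q = -466694 (Q = Add(-243481, -223213) = -466694)
Add(Function('F')(Function('P')(Add(0, Mul(-1, -8)), -12)), Q) = Add(34, -466694) = -466660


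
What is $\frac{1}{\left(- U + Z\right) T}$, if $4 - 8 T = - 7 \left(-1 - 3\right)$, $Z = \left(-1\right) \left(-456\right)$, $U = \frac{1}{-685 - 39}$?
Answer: $- \frac{724}{990435} \approx -0.00073099$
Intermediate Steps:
$U = - \frac{1}{724}$ ($U = \frac{1}{-724} = - \frac{1}{724} \approx -0.0013812$)
$Z = 456$
$T = -3$ ($T = \frac{1}{2} - \frac{\left(-7\right) \left(-1 - 3\right)}{8} = \frac{1}{2} - \frac{\left(-7\right) \left(-4\right)}{8} = \frac{1}{2} - \frac{7}{2} = -3$)
$\frac{1}{\left(- U + Z\right) T} = \frac{1}{\left(\left(-1\right) \left(- \frac{1}{724}\right) + 456\right) \left(-3\right)} = \frac{1}{\frac{1}{724} + 456} \left(- \frac{1}{3}\right) = \frac{1}{\frac{330145}{724}} \left(- \frac{1}{3}\right) = \frac{724}{330145} \left(- \frac{1}{3}\right) = - \frac{724}{990435}$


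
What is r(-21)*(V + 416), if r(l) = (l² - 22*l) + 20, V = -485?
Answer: -63687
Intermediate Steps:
r(l) = 20 + l² - 22*l
r(-21)*(V + 416) = (20 + (-21)² - 22*(-21))*(-485 + 416) = (20 + 441 + 462)*(-69) = 923*(-69) = -63687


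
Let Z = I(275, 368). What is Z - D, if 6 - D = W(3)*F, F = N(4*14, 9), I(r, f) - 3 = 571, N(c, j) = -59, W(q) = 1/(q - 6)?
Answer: 1763/3 ≈ 587.67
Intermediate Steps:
W(q) = 1/(-6 + q)
I(r, f) = 574 (I(r, f) = 3 + 571 = 574)
F = -59
Z = 574
D = -41/3 (D = 6 - (-59)/(-6 + 3) = 6 - (-59)/(-3) = 6 - (-1)*(-59)/3 = 6 - 1*59/3 = 6 - 59/3 = -41/3 ≈ -13.667)
Z - D = 574 - 1*(-41/3) = 574 + 41/3 = 1763/3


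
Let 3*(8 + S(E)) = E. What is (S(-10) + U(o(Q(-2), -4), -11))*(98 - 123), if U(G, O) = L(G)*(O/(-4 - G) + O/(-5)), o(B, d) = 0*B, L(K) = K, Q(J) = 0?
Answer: 850/3 ≈ 283.33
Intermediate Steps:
S(E) = -8 + E/3
o(B, d) = 0
U(G, O) = G*(-O/5 + O/(-4 - G)) (U(G, O) = G*(O/(-4 - G) + O/(-5)) = G*(O/(-4 - G) + O*(-1/5)) = G*(O/(-4 - G) - O/5) = G*(-O/5 + O/(-4 - G)))
(S(-10) + U(o(Q(-2), -4), -11))*(98 - 123) = ((-8 + (1/3)*(-10)) - 1*0*(-11)*(9 + 0)/(20 + 5*0))*(98 - 123) = ((-8 - 10/3) - 1*0*(-11)*9/(20 + 0))*(-25) = (-34/3 - 1*0*(-11)*9/20)*(-25) = (-34/3 - 1*0*(-11)*1/20*9)*(-25) = (-34/3 + 0)*(-25) = -34/3*(-25) = 850/3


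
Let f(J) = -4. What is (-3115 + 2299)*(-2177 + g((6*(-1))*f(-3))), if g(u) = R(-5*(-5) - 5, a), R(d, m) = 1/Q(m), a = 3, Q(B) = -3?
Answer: 1776704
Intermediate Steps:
R(d, m) = -⅓ (R(d, m) = 1/(-3) = -⅓)
g(u) = -⅓
(-3115 + 2299)*(-2177 + g((6*(-1))*f(-3))) = (-3115 + 2299)*(-2177 - ⅓) = -816*(-6532/3) = 1776704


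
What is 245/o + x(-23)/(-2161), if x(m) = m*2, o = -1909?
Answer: -441631/4125349 ≈ -0.10705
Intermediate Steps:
x(m) = 2*m
245/o + x(-23)/(-2161) = 245/(-1909) + (2*(-23))/(-2161) = 245*(-1/1909) - 46*(-1/2161) = -245/1909 + 46/2161 = -441631/4125349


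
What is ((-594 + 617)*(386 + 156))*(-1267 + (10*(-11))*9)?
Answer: -28135762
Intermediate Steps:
((-594 + 617)*(386 + 156))*(-1267 + (10*(-11))*9) = (23*542)*(-1267 - 110*9) = 12466*(-1267 - 990) = 12466*(-2257) = -28135762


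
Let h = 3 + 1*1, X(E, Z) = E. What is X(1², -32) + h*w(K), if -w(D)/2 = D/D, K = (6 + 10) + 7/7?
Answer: -7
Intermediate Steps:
K = 17 (K = 16 + 7*(⅐) = 16 + 1 = 17)
w(D) = -2 (w(D) = -2*D/D = -2*1 = -2)
h = 4 (h = 3 + 1 = 4)
X(1², -32) + h*w(K) = 1² + 4*(-2) = 1 - 8 = -7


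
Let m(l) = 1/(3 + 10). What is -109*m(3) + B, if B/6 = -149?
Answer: -11731/13 ≈ -902.38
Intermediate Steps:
B = -894 (B = 6*(-149) = -894)
m(l) = 1/13
-109*m(3) + B = -109*1/13 - 894 = -109/13 - 894 = -11731/13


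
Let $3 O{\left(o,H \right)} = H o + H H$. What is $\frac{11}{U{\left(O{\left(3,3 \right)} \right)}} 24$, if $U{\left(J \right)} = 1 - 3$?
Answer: $-132$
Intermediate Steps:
$O{\left(o,H \right)} = \frac{H^{2}}{3} + \frac{H o}{3}$ ($O{\left(o,H \right)} = \frac{H o + H H}{3} = \frac{H o + H^{2}}{3} = \frac{H^{2} + H o}{3} = \frac{H^{2}}{3} + \frac{H o}{3}$)
$U{\left(J \right)} = -2$
$\frac{11}{U{\left(O{\left(3,3 \right)} \right)}} 24 = \frac{11}{-2} \cdot 24 = 11 \left(- \frac{1}{2}\right) 24 = \left(- \frac{11}{2}\right) 24 = -132$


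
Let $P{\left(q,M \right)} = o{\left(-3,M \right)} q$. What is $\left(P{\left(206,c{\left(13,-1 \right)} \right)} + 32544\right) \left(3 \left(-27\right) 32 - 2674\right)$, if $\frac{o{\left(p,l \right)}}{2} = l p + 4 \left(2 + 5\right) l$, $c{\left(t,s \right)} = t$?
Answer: $-876494104$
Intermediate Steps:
$o{\left(p,l \right)} = 56 l + 2 l p$ ($o{\left(p,l \right)} = 2 \left(l p + 4 \left(2 + 5\right) l\right) = 2 \left(l p + 4 \cdot 7 l\right) = 2 \left(l p + 28 l\right) = 2 \left(28 l + l p\right) = 56 l + 2 l p$)
$P{\left(q,M \right)} = 50 M q$ ($P{\left(q,M \right)} = 2 M \left(28 - 3\right) q = 2 M 25 q = 50 M q$)
$\left(P{\left(206,c{\left(13,-1 \right)} \right)} + 32544\right) \left(3 \left(-27\right) 32 - 2674\right) = \left(50 \cdot 13 \cdot 206 + 32544\right) \left(3 \left(-27\right) 32 - 2674\right) = \left(133900 + 32544\right) \left(\left(-81\right) 32 - 2674\right) = 166444 \left(-2592 - 2674\right) = 166444 \left(-5266\right) = -876494104$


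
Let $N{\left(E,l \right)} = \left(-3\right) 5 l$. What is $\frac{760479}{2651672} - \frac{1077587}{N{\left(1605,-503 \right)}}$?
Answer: $- \frac{2851669461409}{20006865240} \approx -142.53$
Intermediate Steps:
$N{\left(E,l \right)} = - 15 l$
$\frac{760479}{2651672} - \frac{1077587}{N{\left(1605,-503 \right)}} = \frac{760479}{2651672} - \frac{1077587}{\left(-15\right) \left(-503\right)} = 760479 \cdot \frac{1}{2651672} - \frac{1077587}{7545} = \frac{760479}{2651672} - \frac{1077587}{7545} = - \frac{2851669461409}{20006865240}$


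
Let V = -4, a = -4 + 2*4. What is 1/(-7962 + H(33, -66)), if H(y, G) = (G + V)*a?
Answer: -1/8242 ≈ -0.00012133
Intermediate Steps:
a = 4 (a = -4 + 8 = 4)
H(y, G) = -16 + 4*G (H(y, G) = (G - 4)*4 = (-4 + G)*4 = -16 + 4*G)
1/(-7962 + H(33, -66)) = 1/(-7962 + (-16 + 4*(-66))) = 1/(-7962 + (-16 - 264)) = 1/(-7962 - 280) = 1/(-8242) = -1/8242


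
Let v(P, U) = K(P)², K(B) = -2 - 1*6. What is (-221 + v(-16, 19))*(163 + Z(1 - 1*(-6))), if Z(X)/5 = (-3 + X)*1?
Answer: -28731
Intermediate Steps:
K(B) = -8 (K(B) = -2 - 6 = -8)
Z(X) = -15 + 5*X (Z(X) = 5*((-3 + X)*1) = 5*(-3 + X) = -15 + 5*X)
v(P, U) = 64 (v(P, U) = (-8)² = 64)
(-221 + v(-16, 19))*(163 + Z(1 - 1*(-6))) = (-221 + 64)*(163 + (-15 + 5*(1 - 1*(-6)))) = -157*(163 + (-15 + 5*(1 + 6))) = -157*(163 + (-15 + 5*7)) = -157*(163 + (-15 + 35)) = -157*(163 + 20) = -157*183 = -28731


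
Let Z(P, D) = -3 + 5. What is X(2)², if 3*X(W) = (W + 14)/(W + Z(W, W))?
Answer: 16/9 ≈ 1.7778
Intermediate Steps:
Z(P, D) = 2
X(W) = (14 + W)/(3*(2 + W)) (X(W) = ((W + 14)/(W + 2))/3 = ((14 + W)/(2 + W))/3 = (14 + W)/(3*(2 + W)))
X(2)² = ((14 + 2)/(3*(2 + 2)))² = ((⅓)*16/4)² = ((⅓)*(¼)*16)² = (4/3)² = 16/9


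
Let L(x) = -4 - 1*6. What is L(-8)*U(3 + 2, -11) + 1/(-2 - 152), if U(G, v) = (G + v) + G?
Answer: 1539/154 ≈ 9.9935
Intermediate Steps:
L(x) = -10 (L(x) = -4 - 6 = -10)
U(G, v) = v + 2*G
L(-8)*U(3 + 2, -11) + 1/(-2 - 152) = -10*(-11 + 2*(3 + 2)) + 1/(-2 - 152) = -10*(-11 + 2*5) + 1/(-154) = -10*(-11 + 10) - 1/154 = -10*(-1) - 1/154 = 10 - 1/154 = 1539/154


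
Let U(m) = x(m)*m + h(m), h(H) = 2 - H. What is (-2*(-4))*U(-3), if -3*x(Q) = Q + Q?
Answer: -8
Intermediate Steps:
x(Q) = -2*Q/3 (x(Q) = -(Q + Q)/3 = -2*Q/3)
U(m) = 2 - m - 2*m²/3 (U(m) = (-2*m/3)*m + (2 - m) = -2*m²/3 + (2 - m) = 2 - m - 2*m²/3)
(-2*(-4))*U(-3) = (-2*(-4))*(2 - 1*(-3) - ⅔*(-3)²) = 8*(2 + 3 - ⅔*9) = 8*(2 + 3 - 6) = 8*(-1) = -8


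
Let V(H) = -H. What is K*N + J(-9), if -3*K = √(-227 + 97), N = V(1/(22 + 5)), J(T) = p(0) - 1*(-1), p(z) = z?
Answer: 1 + I*√130/81 ≈ 1.0 + 0.14076*I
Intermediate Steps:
J(T) = 1 (J(T) = 0 - 1*(-1) = 0 + 1 = 1)
N = -1/27 (N = -1/(22 + 5) = -1/27 ≈ -0.037037)
K = -I*√130/3 (K = -√(-227 + 97)/3 = -I*√130/3 ≈ -3.8006*I)
K*N + J(-9) = -I*√130/3*(-1/27) + 1 = I*√130/81 + 1 = 1 + I*√130/81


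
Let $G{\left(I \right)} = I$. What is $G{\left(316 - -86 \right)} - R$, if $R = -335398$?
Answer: $335800$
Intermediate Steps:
$G{\left(316 - -86 \right)} - R = \left(316 - -86\right) - -335398 = \left(316 + 86\right) + 335398 = 402 + 335398 = 335800$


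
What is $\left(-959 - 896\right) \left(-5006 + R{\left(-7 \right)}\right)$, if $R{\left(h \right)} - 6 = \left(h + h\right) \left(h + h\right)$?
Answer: $8911420$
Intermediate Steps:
$R{\left(h \right)} = 6 + 4 h^{2}$ ($R{\left(h \right)} = 6 + \left(h + h\right) \left(h + h\right) = 6 + 2 h 2 h = 6 + 4 h^{2}$)
$\left(-959 - 896\right) \left(-5006 + R{\left(-7 \right)}\right) = \left(-959 - 896\right) \left(-5006 + \left(6 + 4 \left(-7\right)^{2}\right)\right) = - 1855 \left(-5006 + \left(6 + 4 \cdot 49\right)\right) = - 1855 \left(-5006 + \left(6 + 196\right)\right) = - 1855 \left(-5006 + 202\right) = \left(-1855\right) \left(-4804\right) = 8911420$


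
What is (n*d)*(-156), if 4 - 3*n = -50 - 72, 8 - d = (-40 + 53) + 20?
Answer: 163800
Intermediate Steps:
d = -25 (d = 8 - ((-40 + 53) + 20) = 8 - (13 + 20) = 8 - 1*33 = 8 - 33 = -25)
n = 42 (n = 4/3 - (-50 - 72)/3 = 4/3 - ⅓*(-122) = 4/3 + 122/3 = 42)
(n*d)*(-156) = (42*(-25))*(-156) = -1050*(-156) = 163800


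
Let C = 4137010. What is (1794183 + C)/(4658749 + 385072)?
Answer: 5931193/5043821 ≈ 1.1759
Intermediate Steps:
(1794183 + C)/(4658749 + 385072) = (1794183 + 4137010)/(4658749 + 385072) = 5931193/5043821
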